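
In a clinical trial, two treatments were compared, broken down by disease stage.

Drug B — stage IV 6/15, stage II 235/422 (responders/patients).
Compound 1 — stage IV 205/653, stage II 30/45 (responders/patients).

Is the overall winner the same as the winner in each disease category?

Stage IV: Drug B 6/15 = 40.0%, Compound 1 205/653 = 31.4% → Drug B
Stage II: Drug B 235/422 = 55.7%, Compound 1 30/45 = 66.7% → Compound 1
Overall: Drug B 241/437 = 55.1%, Compound 1 235/698 = 33.7% → Drug B
Neither sweeps: Drug B wins 1 of 2 groups, Compound 1 wins 1. Drug B wins overall but not every group — no Simpson reversal.

No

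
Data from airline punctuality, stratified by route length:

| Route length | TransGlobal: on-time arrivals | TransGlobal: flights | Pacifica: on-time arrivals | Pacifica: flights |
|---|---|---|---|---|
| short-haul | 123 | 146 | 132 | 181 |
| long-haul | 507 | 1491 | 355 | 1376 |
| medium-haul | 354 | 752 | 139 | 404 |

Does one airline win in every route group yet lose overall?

Short-haul: TransGlobal 123/146 = 84.2%, Pacifica 132/181 = 72.9% → TransGlobal
Long-haul: TransGlobal 507/1491 = 34.0%, Pacifica 355/1376 = 25.8% → TransGlobal
Medium-haul: TransGlobal 354/752 = 47.1%, Pacifica 139/404 = 34.4% → TransGlobal
Overall: TransGlobal 984/2389 = 41.2%, Pacifica 626/1961 = 31.9% → TransGlobal
TransGlobal wins overall and in every route group — no reversal.

No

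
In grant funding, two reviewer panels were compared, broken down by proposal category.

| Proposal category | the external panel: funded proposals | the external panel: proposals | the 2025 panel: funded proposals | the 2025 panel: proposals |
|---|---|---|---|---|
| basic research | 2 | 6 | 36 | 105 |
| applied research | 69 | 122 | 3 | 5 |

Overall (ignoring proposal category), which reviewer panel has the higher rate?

Basic research: the external panel 2/6 = 33.3%, the 2025 panel 36/105 = 34.3% → the 2025 panel
Applied research: the external panel 69/122 = 56.6%, the 2025 panel 3/5 = 60.0% → the 2025 panel
Overall: the external panel 71/128 = 55.5%, the 2025 panel 39/110 = 35.5% → the external panel
(The 2025 panel wins every proposal group but the external panel wins overall — the 2025 panel's proposals skew toward the low-rate basic research group.)

the external panel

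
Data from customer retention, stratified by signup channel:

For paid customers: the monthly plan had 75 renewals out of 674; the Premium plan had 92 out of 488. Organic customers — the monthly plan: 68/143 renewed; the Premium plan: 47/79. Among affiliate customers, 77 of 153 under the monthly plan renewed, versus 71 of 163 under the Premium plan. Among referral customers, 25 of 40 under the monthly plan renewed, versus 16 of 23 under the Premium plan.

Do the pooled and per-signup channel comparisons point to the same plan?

No

Paid: the monthly plan 75/674 = 11.1%, the Premium plan 92/488 = 18.9% → the Premium plan
Organic: the monthly plan 68/143 = 47.6%, the Premium plan 47/79 = 59.5% → the Premium plan
Affiliate: the monthly plan 77/153 = 50.3%, the Premium plan 71/163 = 43.6% → the monthly plan
Referral: the monthly plan 25/40 = 62.5%, the Premium plan 16/23 = 69.6% → the Premium plan
Overall: the monthly plan 245/1010 = 24.3%, the Premium plan 226/753 = 30.0% → the Premium plan
Neither sweeps: the monthly plan wins 1 of 4 groups, the Premium plan wins 3. The Premium plan wins overall but not every group — no Simpson reversal.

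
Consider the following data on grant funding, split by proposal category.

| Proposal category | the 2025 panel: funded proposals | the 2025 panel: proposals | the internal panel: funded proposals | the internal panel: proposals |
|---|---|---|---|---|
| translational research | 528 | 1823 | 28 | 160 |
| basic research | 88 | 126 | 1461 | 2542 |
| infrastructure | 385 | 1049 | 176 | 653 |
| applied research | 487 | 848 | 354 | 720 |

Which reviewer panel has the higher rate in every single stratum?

the 2025 panel

Translational research: the 2025 panel 528/1823 = 29.0%, the internal panel 28/160 = 17.5% → the 2025 panel
Basic research: the 2025 panel 88/126 = 69.8%, the internal panel 1461/2542 = 57.5% → the 2025 panel
Infrastructure: the 2025 panel 385/1049 = 36.7%, the internal panel 176/653 = 27.0% → the 2025 panel
Applied research: the 2025 panel 487/848 = 57.4%, the internal panel 354/720 = 49.2% → the 2025 panel
The 2025 panel has the higher rate in all 4 groups.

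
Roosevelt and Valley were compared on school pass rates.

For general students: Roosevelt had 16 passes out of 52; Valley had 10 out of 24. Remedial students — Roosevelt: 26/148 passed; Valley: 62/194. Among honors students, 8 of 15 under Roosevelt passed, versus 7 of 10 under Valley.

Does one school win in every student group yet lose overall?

No

General: Roosevelt 16/52 = 30.8%, Valley 10/24 = 41.7% → Valley
Remedial: Roosevelt 26/148 = 17.6%, Valley 62/194 = 32.0% → Valley
Honors: Roosevelt 8/15 = 53.3%, Valley 7/10 = 70.0% → Valley
Overall: Roosevelt 50/215 = 23.3%, Valley 79/228 = 34.6% → Valley
Valley wins overall and in every student group — no reversal.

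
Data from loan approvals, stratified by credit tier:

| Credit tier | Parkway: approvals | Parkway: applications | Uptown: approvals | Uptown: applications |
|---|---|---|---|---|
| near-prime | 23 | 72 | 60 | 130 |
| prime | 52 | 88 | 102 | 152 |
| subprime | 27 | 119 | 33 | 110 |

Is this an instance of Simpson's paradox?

No

Near-prime: Parkway 23/72 = 31.9%, Uptown 60/130 = 46.2% → Uptown
Prime: Parkway 52/88 = 59.1%, Uptown 102/152 = 67.1% → Uptown
Subprime: Parkway 27/119 = 22.7%, Uptown 33/110 = 30.0% → Uptown
Overall: Parkway 102/279 = 36.6%, Uptown 195/392 = 49.7% → Uptown
Uptown wins overall and in every credit group — no reversal.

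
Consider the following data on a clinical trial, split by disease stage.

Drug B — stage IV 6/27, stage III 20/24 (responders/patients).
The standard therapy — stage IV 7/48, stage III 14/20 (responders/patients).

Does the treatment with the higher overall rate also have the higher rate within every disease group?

Stage IV: Drug B 6/27 = 22.2%, the standard therapy 7/48 = 14.6% → Drug B
Stage III: Drug B 20/24 = 83.3%, the standard therapy 14/20 = 70.0% → Drug B
Overall: Drug B 26/51 = 51.0%, the standard therapy 21/68 = 30.9% → Drug B
Drug B wins overall and in every disease group — no reversal.

Yes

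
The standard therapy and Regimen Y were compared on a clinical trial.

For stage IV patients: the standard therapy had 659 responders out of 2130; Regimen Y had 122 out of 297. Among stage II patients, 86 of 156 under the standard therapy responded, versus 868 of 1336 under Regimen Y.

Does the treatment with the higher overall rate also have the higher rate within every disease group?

Yes

Stage IV: the standard therapy 659/2130 = 30.9%, Regimen Y 122/297 = 41.1% → Regimen Y
Stage II: the standard therapy 86/156 = 55.1%, Regimen Y 868/1336 = 65.0% → Regimen Y
Overall: the standard therapy 745/2286 = 32.6%, Regimen Y 990/1633 = 60.6% → Regimen Y
Regimen Y wins overall and in every disease group — no reversal.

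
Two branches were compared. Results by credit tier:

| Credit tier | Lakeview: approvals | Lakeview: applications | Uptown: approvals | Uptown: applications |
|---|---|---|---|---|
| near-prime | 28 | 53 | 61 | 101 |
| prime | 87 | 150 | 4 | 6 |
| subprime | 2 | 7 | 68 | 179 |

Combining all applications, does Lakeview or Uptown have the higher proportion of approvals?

Lakeview

Near-prime: Lakeview 28/53 = 52.8%, Uptown 61/101 = 60.4% → Uptown
Prime: Lakeview 87/150 = 58.0%, Uptown 4/6 = 66.7% → Uptown
Subprime: Lakeview 2/7 = 28.6%, Uptown 68/179 = 38.0% → Uptown
Overall: Lakeview 117/210 = 55.7%, Uptown 133/286 = 46.5% → Lakeview
(Uptown wins every credit group but Lakeview wins overall — Uptown's applications skew toward the low-rate subprime group.)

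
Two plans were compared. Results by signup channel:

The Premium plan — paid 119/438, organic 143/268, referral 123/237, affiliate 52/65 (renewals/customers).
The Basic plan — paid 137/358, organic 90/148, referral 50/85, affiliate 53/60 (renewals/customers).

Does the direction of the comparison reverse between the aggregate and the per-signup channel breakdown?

No

Paid: the Premium plan 119/438 = 27.2%, the Basic plan 137/358 = 38.3% → the Basic plan
Organic: the Premium plan 143/268 = 53.4%, the Basic plan 90/148 = 60.8% → the Basic plan
Referral: the Premium plan 123/237 = 51.9%, the Basic plan 50/85 = 58.8% → the Basic plan
Affiliate: the Premium plan 52/65 = 80.0%, the Basic plan 53/60 = 88.3% → the Basic plan
Overall: the Premium plan 437/1008 = 43.4%, the Basic plan 330/651 = 50.7% → the Basic plan
The Basic plan wins overall and in every signup group — no reversal.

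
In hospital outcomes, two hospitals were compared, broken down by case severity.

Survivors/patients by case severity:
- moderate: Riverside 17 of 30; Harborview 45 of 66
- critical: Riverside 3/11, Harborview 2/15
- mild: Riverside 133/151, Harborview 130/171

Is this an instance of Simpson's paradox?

Moderate: Riverside 17/30 = 56.7%, Harborview 45/66 = 68.2% → Harborview
Critical: Riverside 3/11 = 27.3%, Harborview 2/15 = 13.3% → Riverside
Mild: Riverside 133/151 = 88.1%, Harborview 130/171 = 76.0% → Riverside
Overall: Riverside 153/192 = 79.7%, Harborview 177/252 = 70.2% → Riverside
Neither sweeps: Riverside wins 2 of 3 groups, Harborview wins 1. Riverside wins overall but not every group — no Simpson reversal.

No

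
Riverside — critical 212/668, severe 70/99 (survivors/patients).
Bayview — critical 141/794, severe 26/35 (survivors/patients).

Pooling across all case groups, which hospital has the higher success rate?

Riverside

Critical: Riverside 212/668 = 31.7%, Bayview 141/794 = 17.8% → Riverside
Severe: Riverside 70/99 = 70.7%, Bayview 26/35 = 74.3% → Bayview
Overall: Riverside 282/767 = 36.8%, Bayview 167/829 = 20.1% → Riverside
(Neither sweeps every case group, but Riverside has the higher pooled rate.)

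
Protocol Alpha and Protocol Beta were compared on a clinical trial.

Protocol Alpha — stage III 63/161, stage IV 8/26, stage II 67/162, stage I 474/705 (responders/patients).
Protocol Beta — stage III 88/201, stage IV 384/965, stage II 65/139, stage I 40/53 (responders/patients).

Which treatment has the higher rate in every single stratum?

Stage III: Protocol Alpha 63/161 = 39.1%, Protocol Beta 88/201 = 43.8% → Protocol Beta
Stage IV: Protocol Alpha 8/26 = 30.8%, Protocol Beta 384/965 = 39.8% → Protocol Beta
Stage II: Protocol Alpha 67/162 = 41.4%, Protocol Beta 65/139 = 46.8% → Protocol Beta
Stage I: Protocol Alpha 474/705 = 67.2%, Protocol Beta 40/53 = 75.5% → Protocol Beta
Protocol Beta has the higher rate in all 4 groups.

Protocol Beta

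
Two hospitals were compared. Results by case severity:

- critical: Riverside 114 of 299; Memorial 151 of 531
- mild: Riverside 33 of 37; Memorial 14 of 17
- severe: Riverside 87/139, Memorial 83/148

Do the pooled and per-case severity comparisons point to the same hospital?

Critical: Riverside 114/299 = 38.1%, Memorial 151/531 = 28.4% → Riverside
Mild: Riverside 33/37 = 89.2%, Memorial 14/17 = 82.4% → Riverside
Severe: Riverside 87/139 = 62.6%, Memorial 83/148 = 56.1% → Riverside
Overall: Riverside 234/475 = 49.3%, Memorial 248/696 = 35.6% → Riverside
Riverside wins overall and in every case group — no reversal.

Yes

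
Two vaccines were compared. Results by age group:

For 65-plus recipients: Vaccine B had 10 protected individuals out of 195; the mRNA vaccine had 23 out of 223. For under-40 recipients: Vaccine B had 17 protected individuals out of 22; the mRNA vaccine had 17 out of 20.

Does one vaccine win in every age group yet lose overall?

65-plus: Vaccine B 10/195 = 5.1%, the mRNA vaccine 23/223 = 10.3% → the mRNA vaccine
Under-40: Vaccine B 17/22 = 77.3%, the mRNA vaccine 17/20 = 85.0% → the mRNA vaccine
Overall: Vaccine B 27/217 = 12.4%, the mRNA vaccine 40/243 = 16.5% → the mRNA vaccine
The mRNA vaccine wins overall and in every age group — no reversal.

No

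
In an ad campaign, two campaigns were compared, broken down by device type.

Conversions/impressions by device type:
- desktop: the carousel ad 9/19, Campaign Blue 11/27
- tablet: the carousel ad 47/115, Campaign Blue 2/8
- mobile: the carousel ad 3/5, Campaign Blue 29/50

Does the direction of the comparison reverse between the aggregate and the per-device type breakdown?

Yes

Desktop: the carousel ad 9/19 = 47.4%, Campaign Blue 11/27 = 40.7% → the carousel ad
Tablet: the carousel ad 47/115 = 40.9%, Campaign Blue 2/8 = 25.0% → the carousel ad
Mobile: the carousel ad 3/5 = 60.0%, Campaign Blue 29/50 = 58.0% → the carousel ad
Overall: the carousel ad 59/139 = 42.4%, Campaign Blue 42/85 = 49.4% → Campaign Blue
The carousel ad wins each device group but Campaign Blue wins overall — the comparison reverses. The carousel ad's impressions skew toward tablet, which has a lower base rate.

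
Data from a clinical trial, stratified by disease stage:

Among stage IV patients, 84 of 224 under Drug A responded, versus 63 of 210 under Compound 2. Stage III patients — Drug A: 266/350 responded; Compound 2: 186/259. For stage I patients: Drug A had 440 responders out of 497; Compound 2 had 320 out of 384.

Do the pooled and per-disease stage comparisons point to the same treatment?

Yes

Stage IV: Drug A 84/224 = 37.5%, Compound 2 63/210 = 30.0% → Drug A
Stage III: Drug A 266/350 = 76.0%, Compound 2 186/259 = 71.8% → Drug A
Stage I: Drug A 440/497 = 88.5%, Compound 2 320/384 = 83.3% → Drug A
Overall: Drug A 790/1071 = 73.8%, Compound 2 569/853 = 66.7% → Drug A
Drug A wins overall and in every disease group — no reversal.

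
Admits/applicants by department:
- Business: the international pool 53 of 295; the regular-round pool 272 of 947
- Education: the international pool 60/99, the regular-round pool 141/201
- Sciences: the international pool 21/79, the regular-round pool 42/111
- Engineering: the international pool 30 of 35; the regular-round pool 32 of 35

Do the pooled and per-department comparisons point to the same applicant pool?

Yes

Business: the international pool 53/295 = 18.0%, the regular-round pool 272/947 = 28.7% → the regular-round pool
Education: the international pool 60/99 = 60.6%, the regular-round pool 141/201 = 70.1% → the regular-round pool
Sciences: the international pool 21/79 = 26.6%, the regular-round pool 42/111 = 37.8% → the regular-round pool
Engineering: the international pool 30/35 = 85.7%, the regular-round pool 32/35 = 91.4% → the regular-round pool
Overall: the international pool 164/508 = 32.3%, the regular-round pool 487/1294 = 37.6% → the regular-round pool
The regular-round pool wins overall and in every department group — no reversal.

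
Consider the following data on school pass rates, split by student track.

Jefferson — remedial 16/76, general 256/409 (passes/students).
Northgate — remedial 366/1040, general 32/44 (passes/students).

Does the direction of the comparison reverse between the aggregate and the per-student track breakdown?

Remedial: Jefferson 16/76 = 21.1%, Northgate 366/1040 = 35.2% → Northgate
General: Jefferson 256/409 = 62.6%, Northgate 32/44 = 72.7% → Northgate
Overall: Jefferson 272/485 = 56.1%, Northgate 398/1084 = 36.7% → Jefferson
Northgate wins each student group but Jefferson wins overall — the comparison reverses. Northgate's students skew toward remedial, which has a lower base rate.

Yes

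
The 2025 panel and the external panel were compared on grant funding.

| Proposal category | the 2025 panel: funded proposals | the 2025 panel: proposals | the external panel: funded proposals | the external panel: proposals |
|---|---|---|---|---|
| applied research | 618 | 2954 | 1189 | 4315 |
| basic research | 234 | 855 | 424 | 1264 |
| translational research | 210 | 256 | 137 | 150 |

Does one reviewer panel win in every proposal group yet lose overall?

Applied research: the 2025 panel 618/2954 = 20.9%, the external panel 1189/4315 = 27.6% → the external panel
Basic research: the 2025 panel 234/855 = 27.4%, the external panel 424/1264 = 33.5% → the external panel
Translational research: the 2025 panel 210/256 = 82.0%, the external panel 137/150 = 91.3% → the external panel
Overall: the 2025 panel 1062/4065 = 26.1%, the external panel 1750/5729 = 30.5% → the external panel
The external panel wins overall and in every proposal group — no reversal.

No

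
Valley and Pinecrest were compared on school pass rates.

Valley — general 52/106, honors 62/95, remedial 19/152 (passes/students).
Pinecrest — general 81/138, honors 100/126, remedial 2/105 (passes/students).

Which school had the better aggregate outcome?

General: Valley 52/106 = 49.1%, Pinecrest 81/138 = 58.7% → Pinecrest
Honors: Valley 62/95 = 65.3%, Pinecrest 100/126 = 79.4% → Pinecrest
Remedial: Valley 19/152 = 12.5%, Pinecrest 2/105 = 1.9% → Valley
Overall: Valley 133/353 = 37.7%, Pinecrest 183/369 = 49.6% → Pinecrest
(Neither sweeps every student group, but Pinecrest has the higher pooled rate.)

Pinecrest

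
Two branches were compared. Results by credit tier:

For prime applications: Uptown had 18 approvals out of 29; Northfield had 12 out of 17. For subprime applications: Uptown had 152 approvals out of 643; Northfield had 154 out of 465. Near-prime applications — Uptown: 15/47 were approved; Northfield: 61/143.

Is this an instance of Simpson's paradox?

No

Prime: Uptown 18/29 = 62.1%, Northfield 12/17 = 70.6% → Northfield
Subprime: Uptown 152/643 = 23.6%, Northfield 154/465 = 33.1% → Northfield
Near-prime: Uptown 15/47 = 31.9%, Northfield 61/143 = 42.7% → Northfield
Overall: Uptown 185/719 = 25.7%, Northfield 227/625 = 36.3% → Northfield
Northfield wins overall and in every credit group — no reversal.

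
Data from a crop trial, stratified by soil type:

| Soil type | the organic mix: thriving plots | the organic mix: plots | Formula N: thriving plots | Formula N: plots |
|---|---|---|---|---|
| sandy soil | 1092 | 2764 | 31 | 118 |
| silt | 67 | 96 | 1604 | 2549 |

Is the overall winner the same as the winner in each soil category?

No

Sandy soil: the organic mix 1092/2764 = 39.5%, Formula N 31/118 = 26.3% → the organic mix
Silt: the organic mix 67/96 = 69.8%, Formula N 1604/2549 = 62.9% → the organic mix
Overall: the organic mix 1159/2860 = 40.5%, Formula N 1635/2667 = 61.3% → Formula N
The organic mix wins each soil group but Formula N wins overall — the comparison reverses. The organic mix's plots skew toward sandy soil, which has a lower base rate.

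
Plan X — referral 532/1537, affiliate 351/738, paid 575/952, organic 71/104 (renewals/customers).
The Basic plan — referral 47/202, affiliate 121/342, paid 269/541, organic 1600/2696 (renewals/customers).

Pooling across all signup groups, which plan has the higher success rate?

the Basic plan

Referral: Plan X 532/1537 = 34.6%, the Basic plan 47/202 = 23.3% → Plan X
Affiliate: Plan X 351/738 = 47.6%, the Basic plan 121/342 = 35.4% → Plan X
Paid: Plan X 575/952 = 60.4%, the Basic plan 269/541 = 49.7% → Plan X
Organic: Plan X 71/104 = 68.3%, the Basic plan 1600/2696 = 59.3% → Plan X
Overall: Plan X 1529/3331 = 45.9%, the Basic plan 2037/3781 = 53.9% → the Basic plan
(Plan X wins every signup group but the Basic plan wins overall — Plan X's customers skew toward the low-rate referral group.)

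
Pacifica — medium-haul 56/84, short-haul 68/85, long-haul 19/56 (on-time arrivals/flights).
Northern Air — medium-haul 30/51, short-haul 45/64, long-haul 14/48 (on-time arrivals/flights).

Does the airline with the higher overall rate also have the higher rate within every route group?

Yes

Medium-haul: Pacifica 56/84 = 66.7%, Northern Air 30/51 = 58.8% → Pacifica
Short-haul: Pacifica 68/85 = 80.0%, Northern Air 45/64 = 70.3% → Pacifica
Long-haul: Pacifica 19/56 = 33.9%, Northern Air 14/48 = 29.2% → Pacifica
Overall: Pacifica 143/225 = 63.6%, Northern Air 89/163 = 54.6% → Pacifica
Pacifica wins overall and in every route group — no reversal.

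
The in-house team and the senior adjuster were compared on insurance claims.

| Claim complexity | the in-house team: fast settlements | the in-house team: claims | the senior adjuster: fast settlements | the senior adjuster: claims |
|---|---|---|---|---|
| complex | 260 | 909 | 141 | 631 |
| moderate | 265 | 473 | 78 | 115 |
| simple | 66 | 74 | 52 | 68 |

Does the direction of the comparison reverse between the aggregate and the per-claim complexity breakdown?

Complex: the in-house team 260/909 = 28.6%, the senior adjuster 141/631 = 22.3% → the in-house team
Moderate: the in-house team 265/473 = 56.0%, the senior adjuster 78/115 = 67.8% → the senior adjuster
Simple: the in-house team 66/74 = 89.2%, the senior adjuster 52/68 = 76.5% → the in-house team
Overall: the in-house team 591/1456 = 40.6%, the senior adjuster 271/814 = 33.3% → the in-house team
Neither sweeps: the in-house team wins 2 of 3 groups, the senior adjuster wins 1. The in-house team wins overall but not every group — no Simpson reversal.

No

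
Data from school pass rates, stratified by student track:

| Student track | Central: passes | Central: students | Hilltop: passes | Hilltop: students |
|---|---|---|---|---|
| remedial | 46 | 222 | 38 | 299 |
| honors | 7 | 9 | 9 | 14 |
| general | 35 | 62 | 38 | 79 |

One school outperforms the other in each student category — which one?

Remedial: Central 46/222 = 20.7%, Hilltop 38/299 = 12.7% → Central
Honors: Central 7/9 = 77.8%, Hilltop 9/14 = 64.3% → Central
General: Central 35/62 = 56.5%, Hilltop 38/79 = 48.1% → Central
Central has the higher rate in all 3 groups.

Central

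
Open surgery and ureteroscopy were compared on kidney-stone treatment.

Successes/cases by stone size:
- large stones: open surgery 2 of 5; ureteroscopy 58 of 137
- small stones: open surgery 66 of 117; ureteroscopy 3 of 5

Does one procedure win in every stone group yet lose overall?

Large stones: open surgery 2/5 = 40.0%, ureteroscopy 58/137 = 42.3% → ureteroscopy
Small stones: open surgery 66/117 = 56.4%, ureteroscopy 3/5 = 60.0% → ureteroscopy
Overall: open surgery 68/122 = 55.7%, ureteroscopy 61/142 = 43.0% → open surgery
Ureteroscopy wins each stone group but open surgery wins overall — the comparison reverses. Ureteroscopy's cases skew toward large stones, which has a lower base rate.

Yes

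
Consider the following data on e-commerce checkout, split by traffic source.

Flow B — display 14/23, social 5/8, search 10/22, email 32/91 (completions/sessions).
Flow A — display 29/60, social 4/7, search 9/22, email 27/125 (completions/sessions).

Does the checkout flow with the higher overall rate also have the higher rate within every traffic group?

Yes

Display: Flow B 14/23 = 60.9%, Flow A 29/60 = 48.3% → Flow B
Social: Flow B 5/8 = 62.5%, Flow A 4/7 = 57.1% → Flow B
Search: Flow B 10/22 = 45.5%, Flow A 9/22 = 40.9% → Flow B
Email: Flow B 32/91 = 35.2%, Flow A 27/125 = 21.6% → Flow B
Overall: Flow B 61/144 = 42.4%, Flow A 69/214 = 32.2% → Flow B
Flow B wins overall and in every traffic group — no reversal.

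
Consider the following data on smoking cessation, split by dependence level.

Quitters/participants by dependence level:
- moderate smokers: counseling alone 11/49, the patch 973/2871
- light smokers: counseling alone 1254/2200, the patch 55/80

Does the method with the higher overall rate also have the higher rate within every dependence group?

Moderate smokers: counseling alone 11/49 = 22.4%, the patch 973/2871 = 33.9% → the patch
Light smokers: counseling alone 1254/2200 = 57.0%, the patch 55/80 = 68.8% → the patch
Overall: counseling alone 1265/2249 = 56.2%, the patch 1028/2951 = 34.8% → counseling alone
The patch wins each dependence group but counseling alone wins overall — the comparison reverses. The patch's participants skew toward moderate smokers, which has a lower base rate.

No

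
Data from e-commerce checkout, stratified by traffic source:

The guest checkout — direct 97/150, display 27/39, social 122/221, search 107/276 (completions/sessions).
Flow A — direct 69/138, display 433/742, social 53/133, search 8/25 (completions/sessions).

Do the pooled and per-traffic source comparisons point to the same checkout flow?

Direct: the guest checkout 97/150 = 64.7%, Flow A 69/138 = 50.0% → the guest checkout
Display: the guest checkout 27/39 = 69.2%, Flow A 433/742 = 58.4% → the guest checkout
Social: the guest checkout 122/221 = 55.2%, Flow A 53/133 = 39.8% → the guest checkout
Search: the guest checkout 107/276 = 38.8%, Flow A 8/25 = 32.0% → the guest checkout
Overall: the guest checkout 353/686 = 51.5%, Flow A 563/1038 = 54.2% → Flow A
The guest checkout wins each traffic group but Flow A wins overall — the comparison reverses. The guest checkout's sessions skew toward search, which has a lower base rate.

No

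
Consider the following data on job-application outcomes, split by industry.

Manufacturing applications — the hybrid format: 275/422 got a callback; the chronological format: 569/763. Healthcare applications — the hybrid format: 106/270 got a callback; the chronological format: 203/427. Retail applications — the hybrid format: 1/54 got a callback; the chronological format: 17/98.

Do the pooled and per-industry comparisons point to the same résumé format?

Manufacturing: the hybrid format 275/422 = 65.2%, the chronological format 569/763 = 74.6% → the chronological format
Healthcare: the hybrid format 106/270 = 39.3%, the chronological format 203/427 = 47.5% → the chronological format
Retail: the hybrid format 1/54 = 1.9%, the chronological format 17/98 = 17.3% → the chronological format
Overall: the hybrid format 382/746 = 51.2%, the chronological format 789/1288 = 61.3% → the chronological format
The chronological format wins overall and in every industry group — no reversal.

Yes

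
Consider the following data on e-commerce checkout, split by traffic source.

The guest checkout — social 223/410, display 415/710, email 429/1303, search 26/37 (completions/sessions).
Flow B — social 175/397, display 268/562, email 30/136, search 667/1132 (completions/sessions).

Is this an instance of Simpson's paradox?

Social: the guest checkout 223/410 = 54.4%, Flow B 175/397 = 44.1% → the guest checkout
Display: the guest checkout 415/710 = 58.5%, Flow B 268/562 = 47.7% → the guest checkout
Email: the guest checkout 429/1303 = 32.9%, Flow B 30/136 = 22.1% → the guest checkout
Search: the guest checkout 26/37 = 70.3%, Flow B 667/1132 = 58.9% → the guest checkout
Overall: the guest checkout 1093/2460 = 44.4%, Flow B 1140/2227 = 51.2% → Flow B
The guest checkout wins each traffic group but Flow B wins overall — the comparison reverses. The guest checkout's sessions skew toward email, which has a lower base rate.

Yes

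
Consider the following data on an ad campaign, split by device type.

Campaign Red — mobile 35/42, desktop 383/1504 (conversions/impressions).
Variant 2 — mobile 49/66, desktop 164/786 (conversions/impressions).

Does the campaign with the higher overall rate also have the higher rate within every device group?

Yes

Mobile: Campaign Red 35/42 = 83.3%, Variant 2 49/66 = 74.2% → Campaign Red
Desktop: Campaign Red 383/1504 = 25.5%, Variant 2 164/786 = 20.9% → Campaign Red
Overall: Campaign Red 418/1546 = 27.0%, Variant 2 213/852 = 25.0% → Campaign Red
Campaign Red wins overall and in every device group — no reversal.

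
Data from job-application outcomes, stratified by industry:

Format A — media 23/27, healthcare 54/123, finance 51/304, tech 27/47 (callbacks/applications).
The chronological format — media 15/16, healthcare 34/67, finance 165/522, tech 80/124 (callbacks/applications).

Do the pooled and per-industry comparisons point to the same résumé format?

Yes

Media: Format A 23/27 = 85.2%, the chronological format 15/16 = 93.8% → the chronological format
Healthcare: Format A 54/123 = 43.9%, the chronological format 34/67 = 50.7% → the chronological format
Finance: Format A 51/304 = 16.8%, the chronological format 165/522 = 31.6% → the chronological format
Tech: Format A 27/47 = 57.4%, the chronological format 80/124 = 64.5% → the chronological format
Overall: Format A 155/501 = 30.9%, the chronological format 294/729 = 40.3% → the chronological format
The chronological format wins overall and in every industry group — no reversal.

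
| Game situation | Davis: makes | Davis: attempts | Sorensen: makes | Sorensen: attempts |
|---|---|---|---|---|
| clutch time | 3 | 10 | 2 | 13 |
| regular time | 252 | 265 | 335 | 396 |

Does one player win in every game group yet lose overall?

Clutch time: Davis 3/10 = 30.0%, Sorensen 2/13 = 15.4% → Davis
Regular time: Davis 252/265 = 95.1%, Sorensen 335/396 = 84.6% → Davis
Overall: Davis 255/275 = 92.7%, Sorensen 337/409 = 82.4% → Davis
Davis wins overall and in every game group — no reversal.

No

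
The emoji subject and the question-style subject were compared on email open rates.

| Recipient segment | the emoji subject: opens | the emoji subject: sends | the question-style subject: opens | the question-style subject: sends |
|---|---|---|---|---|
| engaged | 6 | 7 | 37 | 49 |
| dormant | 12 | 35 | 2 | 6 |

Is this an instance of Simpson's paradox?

Yes

Engaged: the emoji subject 6/7 = 85.7%, the question-style subject 37/49 = 75.5% → the emoji subject
Dormant: the emoji subject 12/35 = 34.3%, the question-style subject 2/6 = 33.3% → the emoji subject
Overall: the emoji subject 18/42 = 42.9%, the question-style subject 39/55 = 70.9% → the question-style subject
The emoji subject wins each recipient group but the question-style subject wins overall — the comparison reverses. The emoji subject's sends skew toward dormant, which has a lower base rate.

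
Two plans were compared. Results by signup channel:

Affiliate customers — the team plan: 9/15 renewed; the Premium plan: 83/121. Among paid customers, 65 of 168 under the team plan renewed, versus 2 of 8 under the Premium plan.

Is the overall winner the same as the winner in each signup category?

No

Affiliate: the team plan 9/15 = 60.0%, the Premium plan 83/121 = 68.6% → the Premium plan
Paid: the team plan 65/168 = 38.7%, the Premium plan 2/8 = 25.0% → the team plan
Overall: the team plan 74/183 = 40.4%, the Premium plan 85/129 = 65.9% → the Premium plan
Neither sweeps: the team plan wins 1 of 2 groups, the Premium plan wins 1. The Premium plan wins overall but not every group — no Simpson reversal.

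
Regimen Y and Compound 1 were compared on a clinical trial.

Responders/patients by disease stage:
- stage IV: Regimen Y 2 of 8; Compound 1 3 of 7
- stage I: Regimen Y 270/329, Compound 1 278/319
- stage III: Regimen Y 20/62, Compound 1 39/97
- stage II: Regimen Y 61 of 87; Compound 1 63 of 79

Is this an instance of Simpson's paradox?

Stage IV: Regimen Y 2/8 = 25.0%, Compound 1 3/7 = 42.9% → Compound 1
Stage I: Regimen Y 270/329 = 82.1%, Compound 1 278/319 = 87.1% → Compound 1
Stage III: Regimen Y 20/62 = 32.3%, Compound 1 39/97 = 40.2% → Compound 1
Stage II: Regimen Y 61/87 = 70.1%, Compound 1 63/79 = 79.7% → Compound 1
Overall: Regimen Y 353/486 = 72.6%, Compound 1 383/502 = 76.3% → Compound 1
Compound 1 wins overall and in every disease group — no reversal.

No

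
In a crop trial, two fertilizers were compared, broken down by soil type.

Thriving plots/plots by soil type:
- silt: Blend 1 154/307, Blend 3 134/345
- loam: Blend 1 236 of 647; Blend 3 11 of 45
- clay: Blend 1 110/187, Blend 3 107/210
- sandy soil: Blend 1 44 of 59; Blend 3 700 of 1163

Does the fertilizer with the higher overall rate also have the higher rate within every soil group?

No

Silt: Blend 1 154/307 = 50.2%, Blend 3 134/345 = 38.8% → Blend 1
Loam: Blend 1 236/647 = 36.5%, Blend 3 11/45 = 24.4% → Blend 1
Clay: Blend 1 110/187 = 58.8%, Blend 3 107/210 = 51.0% → Blend 1
Sandy soil: Blend 1 44/59 = 74.6%, Blend 3 700/1163 = 60.2% → Blend 1
Overall: Blend 1 544/1200 = 45.3%, Blend 3 952/1763 = 54.0% → Blend 3
Blend 1 wins each soil group but Blend 3 wins overall — the comparison reverses. Blend 1's plots skew toward loam, which has a lower base rate.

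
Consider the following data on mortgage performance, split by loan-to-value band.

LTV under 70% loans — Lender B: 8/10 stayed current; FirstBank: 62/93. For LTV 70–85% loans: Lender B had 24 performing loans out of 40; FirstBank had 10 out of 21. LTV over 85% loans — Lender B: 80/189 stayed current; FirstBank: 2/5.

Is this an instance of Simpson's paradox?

LTV under 70%: Lender B 8/10 = 80.0%, FirstBank 62/93 = 66.7% → Lender B
LTV 70–85%: Lender B 24/40 = 60.0%, FirstBank 10/21 = 47.6% → Lender B
LTV over 85%: Lender B 80/189 = 42.3%, FirstBank 2/5 = 40.0% → Lender B
Overall: Lender B 112/239 = 46.9%, FirstBank 74/119 = 62.2% → FirstBank
Lender B wins each loan-to-value group but FirstBank wins overall — the comparison reverses. Lender B's loans skew toward LTV over 85%, which has a lower base rate.

Yes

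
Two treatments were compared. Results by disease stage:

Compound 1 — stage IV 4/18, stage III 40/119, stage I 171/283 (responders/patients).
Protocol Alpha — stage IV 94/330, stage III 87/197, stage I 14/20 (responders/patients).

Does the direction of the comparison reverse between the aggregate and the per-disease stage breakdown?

Stage IV: Compound 1 4/18 = 22.2%, Protocol Alpha 94/330 = 28.5% → Protocol Alpha
Stage III: Compound 1 40/119 = 33.6%, Protocol Alpha 87/197 = 44.2% → Protocol Alpha
Stage I: Compound 1 171/283 = 60.4%, Protocol Alpha 14/20 = 70.0% → Protocol Alpha
Overall: Compound 1 215/420 = 51.2%, Protocol Alpha 195/547 = 35.6% → Compound 1
Protocol Alpha wins each disease group but Compound 1 wins overall — the comparison reverses. Protocol Alpha's patients skew toward stage IV, which has a lower base rate.

Yes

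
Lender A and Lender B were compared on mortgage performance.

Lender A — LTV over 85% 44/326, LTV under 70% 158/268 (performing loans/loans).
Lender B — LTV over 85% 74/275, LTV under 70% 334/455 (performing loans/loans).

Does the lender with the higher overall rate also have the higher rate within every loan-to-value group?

Yes

LTV over 85%: Lender A 44/326 = 13.5%, Lender B 74/275 = 26.9% → Lender B
LTV under 70%: Lender A 158/268 = 59.0%, Lender B 334/455 = 73.4% → Lender B
Overall: Lender A 202/594 = 34.0%, Lender B 408/730 = 55.9% → Lender B
Lender B wins overall and in every loan-to-value group — no reversal.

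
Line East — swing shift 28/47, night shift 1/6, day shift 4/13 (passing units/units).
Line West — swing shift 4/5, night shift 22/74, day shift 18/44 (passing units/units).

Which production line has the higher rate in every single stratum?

Line West

Swing shift: Line East 28/47 = 59.6%, Line West 4/5 = 80.0% → Line West
Night shift: Line East 1/6 = 16.7%, Line West 22/74 = 29.7% → Line West
Day shift: Line East 4/13 = 30.8%, Line West 18/44 = 40.9% → Line West
Line West has the higher rate in all 3 groups.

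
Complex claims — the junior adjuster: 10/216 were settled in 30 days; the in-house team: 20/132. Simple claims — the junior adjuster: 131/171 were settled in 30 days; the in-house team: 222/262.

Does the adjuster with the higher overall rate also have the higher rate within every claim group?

Yes

Complex: the junior adjuster 10/216 = 4.6%, the in-house team 20/132 = 15.2% → the in-house team
Simple: the junior adjuster 131/171 = 76.6%, the in-house team 222/262 = 84.7% → the in-house team
Overall: the junior adjuster 141/387 = 36.4%, the in-house team 242/394 = 61.4% → the in-house team
The in-house team wins overall and in every claim group — no reversal.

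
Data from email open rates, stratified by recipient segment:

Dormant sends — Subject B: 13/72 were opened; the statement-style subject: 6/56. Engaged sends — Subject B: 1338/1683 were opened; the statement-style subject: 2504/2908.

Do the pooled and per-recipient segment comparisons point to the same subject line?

No

Dormant: Subject B 13/72 = 18.1%, the statement-style subject 6/56 = 10.7% → Subject B
Engaged: Subject B 1338/1683 = 79.5%, the statement-style subject 2504/2908 = 86.1% → the statement-style subject
Overall: Subject B 1351/1755 = 77.0%, the statement-style subject 2510/2964 = 84.7% → the statement-style subject
Neither sweeps: Subject B wins 1 of 2 groups, the statement-style subject wins 1. The statement-style subject wins overall but not every group — no Simpson reversal.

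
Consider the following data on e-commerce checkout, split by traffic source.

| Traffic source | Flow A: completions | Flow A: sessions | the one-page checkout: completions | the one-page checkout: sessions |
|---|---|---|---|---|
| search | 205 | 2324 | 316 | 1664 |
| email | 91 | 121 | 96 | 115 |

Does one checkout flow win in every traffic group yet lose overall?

Search: Flow A 205/2324 = 8.8%, the one-page checkout 316/1664 = 19.0% → the one-page checkout
Email: Flow A 91/121 = 75.2%, the one-page checkout 96/115 = 83.5% → the one-page checkout
Overall: Flow A 296/2445 = 12.1%, the one-page checkout 412/1779 = 23.2% → the one-page checkout
The one-page checkout wins overall and in every traffic group — no reversal.

No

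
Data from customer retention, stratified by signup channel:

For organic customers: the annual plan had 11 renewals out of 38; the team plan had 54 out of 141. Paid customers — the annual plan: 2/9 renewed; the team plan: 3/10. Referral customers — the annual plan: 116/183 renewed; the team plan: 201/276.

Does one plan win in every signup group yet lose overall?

No

Organic: the annual plan 11/38 = 28.9%, the team plan 54/141 = 38.3% → the team plan
Paid: the annual plan 2/9 = 22.2%, the team plan 3/10 = 30.0% → the team plan
Referral: the annual plan 116/183 = 63.4%, the team plan 201/276 = 72.8% → the team plan
Overall: the annual plan 129/230 = 56.1%, the team plan 258/427 = 60.4% → the team plan
The team plan wins overall and in every signup group — no reversal.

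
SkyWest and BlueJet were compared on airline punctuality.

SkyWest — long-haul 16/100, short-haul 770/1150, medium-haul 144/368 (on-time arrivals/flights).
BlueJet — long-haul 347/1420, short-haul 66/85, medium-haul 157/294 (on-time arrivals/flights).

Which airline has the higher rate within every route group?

Long-haul: SkyWest 16/100 = 16.0%, BlueJet 347/1420 = 24.4% → BlueJet
Short-haul: SkyWest 770/1150 = 67.0%, BlueJet 66/85 = 77.6% → BlueJet
Medium-haul: SkyWest 144/368 = 39.1%, BlueJet 157/294 = 53.4% → BlueJet
BlueJet has the higher rate in all 3 groups.

BlueJet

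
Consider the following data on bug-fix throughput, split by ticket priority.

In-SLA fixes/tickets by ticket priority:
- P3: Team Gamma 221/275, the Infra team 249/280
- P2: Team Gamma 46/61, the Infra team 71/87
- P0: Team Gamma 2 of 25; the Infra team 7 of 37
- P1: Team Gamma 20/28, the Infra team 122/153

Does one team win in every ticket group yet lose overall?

P3: Team Gamma 221/275 = 80.4%, the Infra team 249/280 = 88.9% → the Infra team
P2: Team Gamma 46/61 = 75.4%, the Infra team 71/87 = 81.6% → the Infra team
P0: Team Gamma 2/25 = 8.0%, the Infra team 7/37 = 18.9% → the Infra team
P1: Team Gamma 20/28 = 71.4%, the Infra team 122/153 = 79.7% → the Infra team
Overall: Team Gamma 289/389 = 74.3%, the Infra team 449/557 = 80.6% → the Infra team
The Infra team wins overall and in every ticket group — no reversal.

No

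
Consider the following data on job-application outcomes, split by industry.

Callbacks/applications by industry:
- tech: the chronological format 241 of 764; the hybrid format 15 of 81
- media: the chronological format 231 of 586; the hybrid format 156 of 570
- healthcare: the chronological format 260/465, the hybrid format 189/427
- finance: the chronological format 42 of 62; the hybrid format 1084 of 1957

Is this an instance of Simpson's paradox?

Tech: the chronological format 241/764 = 31.5%, the hybrid format 15/81 = 18.5% → the chronological format
Media: the chronological format 231/586 = 39.4%, the hybrid format 156/570 = 27.4% → the chronological format
Healthcare: the chronological format 260/465 = 55.9%, the hybrid format 189/427 = 44.3% → the chronological format
Finance: the chronological format 42/62 = 67.7%, the hybrid format 1084/1957 = 55.4% → the chronological format
Overall: the chronological format 774/1877 = 41.2%, the hybrid format 1444/3035 = 47.6% → the hybrid format
The chronological format wins each industry group but the hybrid format wins overall — the comparison reverses. The chronological format's applications skew toward tech, which has a lower base rate.

Yes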